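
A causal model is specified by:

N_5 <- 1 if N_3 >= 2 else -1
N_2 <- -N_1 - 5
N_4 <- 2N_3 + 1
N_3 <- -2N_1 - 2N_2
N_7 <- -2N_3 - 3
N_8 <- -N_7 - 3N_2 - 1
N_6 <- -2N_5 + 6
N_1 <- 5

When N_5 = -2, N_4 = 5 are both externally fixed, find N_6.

10

Setting N_5 = -2, N_4 = 5 by intervention discards those variables' equations.
N_6 = -2N_5 + 6  [with N_5=-2]  = 10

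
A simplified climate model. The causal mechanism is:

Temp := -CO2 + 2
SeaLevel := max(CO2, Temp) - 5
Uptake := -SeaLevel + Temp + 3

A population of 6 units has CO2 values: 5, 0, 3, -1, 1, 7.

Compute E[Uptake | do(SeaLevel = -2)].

do(SeaLevel=-2) breaks SeaLevel's dependence on CO2. With SeaLevel=-2 fixed, Uptake across the units is 2, 7, 4, 8, 6, 0, mean 4.5.

4.5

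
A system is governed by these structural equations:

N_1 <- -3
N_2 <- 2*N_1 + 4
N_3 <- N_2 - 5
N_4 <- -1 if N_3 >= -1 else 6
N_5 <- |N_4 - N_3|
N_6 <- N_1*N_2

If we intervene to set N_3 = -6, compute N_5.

12

do(N_3=-6) replaces the equation N_3 <- N_2 - 5 with the constant N_3 = -6.
N_4 = -1 if N_3 >= -1 else 6  [with N_3=-6]  = 6
N_5 = |N_4 - N_3|  [with N_4=6, N_3=-6]  = 12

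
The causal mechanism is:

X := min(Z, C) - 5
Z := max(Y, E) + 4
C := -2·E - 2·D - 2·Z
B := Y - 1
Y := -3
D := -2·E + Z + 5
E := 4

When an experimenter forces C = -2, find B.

Under do(C=-2), the mechanism C := -2·E - 2·D - 2·Z is discarded; C is fixed at -2.
Since B is not a descendant of the intervened variable, it is unaffected.
B = Y - 1  [with Y=-3]  = -4

-4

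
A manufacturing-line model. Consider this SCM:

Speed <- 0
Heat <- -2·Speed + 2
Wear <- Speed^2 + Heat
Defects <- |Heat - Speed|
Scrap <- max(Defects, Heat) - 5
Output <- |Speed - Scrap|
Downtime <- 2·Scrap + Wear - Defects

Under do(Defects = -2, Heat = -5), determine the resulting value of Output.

7

The joint intervention fixes Defects = -2, Heat = -5, removing each variable's own equation.
Scrap = max(Defects, Heat) - 5  [with Defects=-2, Heat=-5]  = -7
Output = |Speed - Scrap|  [with Speed=0, Scrap=-7]  = 7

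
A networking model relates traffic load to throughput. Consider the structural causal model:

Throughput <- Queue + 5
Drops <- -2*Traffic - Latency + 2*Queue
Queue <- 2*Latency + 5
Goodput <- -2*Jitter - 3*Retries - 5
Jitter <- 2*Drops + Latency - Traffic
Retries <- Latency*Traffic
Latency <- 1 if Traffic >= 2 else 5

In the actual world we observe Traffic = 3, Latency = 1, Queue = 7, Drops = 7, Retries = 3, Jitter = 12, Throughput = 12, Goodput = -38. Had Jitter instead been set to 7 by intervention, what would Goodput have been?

Intervening sets Jitter = 7 and removes its equation (Jitter <- 2*Drops + Latency - Traffic).
Latency = 1 if Traffic >= 2 else 5  [with Traffic=3]  = 1
Retries = Latency*Traffic  [with Latency=1, Traffic=3]  = 3
Goodput = -2*Jitter - 3*Retries - 5  [with Jitter=7, Retries=3]  = -28

-28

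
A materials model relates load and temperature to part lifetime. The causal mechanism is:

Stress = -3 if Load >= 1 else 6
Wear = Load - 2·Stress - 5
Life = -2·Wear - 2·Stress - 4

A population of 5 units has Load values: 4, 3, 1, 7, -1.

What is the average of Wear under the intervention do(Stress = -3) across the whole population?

3.8

Every unit gets Stress=-3 under the intervention. Wear values become 5, 4, 2, 8, 0; E[Wear|do(Stress=-3)] = 3.8.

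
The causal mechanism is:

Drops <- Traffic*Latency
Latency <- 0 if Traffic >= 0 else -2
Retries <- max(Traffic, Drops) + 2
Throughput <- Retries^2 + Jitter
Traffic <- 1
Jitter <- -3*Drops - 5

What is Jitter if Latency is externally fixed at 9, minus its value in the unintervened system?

do(Latency=9) replaces the equation Latency <- 0 if Traffic >= 0 else -2 with the constant Latency = 9.
Drops = Traffic*Latency  [with Traffic=1, Latency=9]  = 9
Jitter = -3*Drops - 5  [with Drops=9]  = -32
Without intervention: Latency = 0 if Traffic >= 0 else -2  [with Traffic=1]  = 0; Drops = Traffic*Latency  [with Traffic=1, Latency=0]  = 0; Jitter = -3*Drops - 5  [with Drops=0]  = -5.
Change = -32 − (-5) = -27.

-27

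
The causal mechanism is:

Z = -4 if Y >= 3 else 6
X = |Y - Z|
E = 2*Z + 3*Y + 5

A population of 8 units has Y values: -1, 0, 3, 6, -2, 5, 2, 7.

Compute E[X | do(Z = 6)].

do(Z=6) breaks Z's dependence on Y. With Z=6 fixed, X across the units is 7, 6, 3, 0, 8, 1, 4, 1, mean 3.75.

3.75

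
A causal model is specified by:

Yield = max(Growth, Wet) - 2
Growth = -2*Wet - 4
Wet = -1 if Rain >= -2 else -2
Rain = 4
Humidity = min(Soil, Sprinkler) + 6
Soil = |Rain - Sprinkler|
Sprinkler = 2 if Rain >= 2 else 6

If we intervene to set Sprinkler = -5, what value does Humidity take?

Under do(Sprinkler=-5), the mechanism Sprinkler = 2 if Rain >= 2 else 6 is discarded; Sprinkler is fixed at -5.
Soil = |Rain - Sprinkler|  [with Rain=4, Sprinkler=-5]  = 9
Humidity = min(Soil, Sprinkler) + 6  [with Soil=9, Sprinkler=-5]  = 1

1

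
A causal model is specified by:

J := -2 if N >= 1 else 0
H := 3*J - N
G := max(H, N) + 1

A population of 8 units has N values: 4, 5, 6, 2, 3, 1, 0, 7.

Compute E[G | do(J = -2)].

The intervention sets J=-2 in all 8 units regardless of N. Recomputing G per unit gives 5, 6, 7, 3, 4, 2, 1, 8; average 4.5.

4.5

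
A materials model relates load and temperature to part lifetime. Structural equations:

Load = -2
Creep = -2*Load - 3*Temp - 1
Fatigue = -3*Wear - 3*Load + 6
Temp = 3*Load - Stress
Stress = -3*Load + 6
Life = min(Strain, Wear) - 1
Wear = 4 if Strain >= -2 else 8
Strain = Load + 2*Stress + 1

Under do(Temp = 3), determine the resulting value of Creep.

Intervening sets Temp = 3 and removes its equation (Temp = 3*Load - Stress).
Creep = -2*Load - 3*Temp - 1  [with Load=-2, Temp=3]  = -6

-6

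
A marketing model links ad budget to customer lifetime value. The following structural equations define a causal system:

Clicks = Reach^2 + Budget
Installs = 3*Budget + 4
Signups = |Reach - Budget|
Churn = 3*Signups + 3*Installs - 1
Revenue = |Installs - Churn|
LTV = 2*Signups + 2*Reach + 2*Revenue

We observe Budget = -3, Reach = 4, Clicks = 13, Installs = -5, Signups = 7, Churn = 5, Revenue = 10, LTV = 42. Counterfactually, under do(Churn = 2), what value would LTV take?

Intervening sets Churn = 2 and removes its equation (Churn = 3*Signups + 3*Installs - 1).
Installs = 3*Budget + 4  [with Budget=-3]  = -5
Signups = |Reach - Budget|  [with Reach=4, Budget=-3]  = 7
Revenue = |Installs - Churn|  [with Installs=-5, Churn=2]  = 7
LTV = 2*Signups + 2*Reach + 2*Revenue  [with Signups=7, Reach=4, Revenue=7]  = 36

36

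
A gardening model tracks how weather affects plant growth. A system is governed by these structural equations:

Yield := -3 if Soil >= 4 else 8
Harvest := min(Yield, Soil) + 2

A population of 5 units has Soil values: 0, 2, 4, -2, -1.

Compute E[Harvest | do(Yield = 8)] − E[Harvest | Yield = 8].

Every unit gets Yield=8 under the intervention. Harvest values become 2, 4, 6, 0, 1; E[Harvest|do(Yield=8)] = 2.6.
E[Harvest|Yield=8] averages over only the 4 units with Yield=8 (Soil = 0, 2, -2, -1): Harvest = 2, 4, 0, 1, mean 1.75.
Difference = 2.6 − 1.75 = 0.85.

0.85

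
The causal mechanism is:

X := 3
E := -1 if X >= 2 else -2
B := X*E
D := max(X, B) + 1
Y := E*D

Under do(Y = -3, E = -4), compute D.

4

Setting Y = -3, E = -4 by intervention discards those variables' equations.
B = X*E  [with X=3, E=-4]  = -12
D = max(X, B) + 1  [with X=3, B=-12]  = 4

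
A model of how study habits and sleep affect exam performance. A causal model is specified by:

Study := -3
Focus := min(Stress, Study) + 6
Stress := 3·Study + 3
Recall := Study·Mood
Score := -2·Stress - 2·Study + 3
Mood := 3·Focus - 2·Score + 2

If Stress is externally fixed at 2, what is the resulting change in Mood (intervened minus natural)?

do(Stress=2) replaces the equation Stress := 3·Study + 3 with the constant Stress = 2.
Focus = min(Stress, Study) + 6  [with Stress=2, Study=-3]  = 3
Score = -2·Stress - 2·Study + 3  [with Stress=2, Study=-3]  = 5
Mood = 3·Focus - 2·Score + 2  [with Focus=3, Score=5]  = 1
Without intervention: Stress = 3·Study + 3  [with Study=-3]  = -6; Focus = min(Stress, Study) + 6  [with Stress=-6, Study=-3]  = 0; Score = -2·Stress - 2·Study + 3  [with Stress=-6, Study=-3]  = 21; Mood = 3·Focus - 2·Score + 2  [with Focus=0, Score=21]  = -40.
Change = 1 − (-40) = 41.

41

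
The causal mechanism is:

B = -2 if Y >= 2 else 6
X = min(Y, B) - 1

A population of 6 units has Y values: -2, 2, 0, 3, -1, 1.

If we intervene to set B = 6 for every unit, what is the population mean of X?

Under do(B=6), B's equation is replaced by B=6 for every unit. Per-unit X: -3, 1, -1, 2, -2, 0. Mean = -0.5.

-0.5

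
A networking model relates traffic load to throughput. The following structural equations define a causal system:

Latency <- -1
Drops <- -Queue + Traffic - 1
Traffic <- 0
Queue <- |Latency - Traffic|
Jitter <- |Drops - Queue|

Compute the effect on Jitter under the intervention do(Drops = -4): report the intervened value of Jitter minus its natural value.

Intervening sets Drops = -4 and removes its equation (Drops <- -Queue + Traffic - 1).
Queue = |Latency - Traffic|  [with Latency=-1, Traffic=0]  = 1
Jitter = |Drops - Queue|  [with Drops=-4, Queue=1]  = 5
Without intervention: Queue = |Latency - Traffic|  [with Latency=-1, Traffic=0]  = 1; Drops = -Queue + Traffic - 1  [with Queue=1, Traffic=0]  = -2; Jitter = |Drops - Queue|  [with Drops=-2, Queue=1]  = 3.
Change = 5 − 3 = 2.

2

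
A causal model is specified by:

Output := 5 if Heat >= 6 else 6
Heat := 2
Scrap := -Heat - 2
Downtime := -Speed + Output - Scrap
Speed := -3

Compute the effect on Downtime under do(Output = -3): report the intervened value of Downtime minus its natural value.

-9

Intervening sets Output = -3 and removes its equation (Output := 5 if Heat >= 6 else 6).
Scrap = -Heat - 2  [with Heat=2]  = -4
Downtime = -Speed + Output - Scrap  [with Speed=-3, Output=-3, Scrap=-4]  = 4
Without intervention: Scrap = -Heat - 2  [with Heat=2]  = -4; Output = 5 if Heat >= 6 else 6  [with Heat=2]  = 6; Downtime = -Speed + Output - Scrap  [with Speed=-3, Output=6, Scrap=-4]  = 13.
Change = 4 − 13 = -9.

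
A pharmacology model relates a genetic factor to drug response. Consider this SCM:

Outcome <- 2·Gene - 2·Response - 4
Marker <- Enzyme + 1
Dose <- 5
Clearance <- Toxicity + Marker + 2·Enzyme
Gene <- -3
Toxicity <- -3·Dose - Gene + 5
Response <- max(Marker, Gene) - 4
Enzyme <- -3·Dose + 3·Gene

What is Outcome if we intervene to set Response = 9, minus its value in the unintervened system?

-32

do(Response=9) replaces the equation Response <- max(Marker, Gene) - 4 with the constant Response = 9.
Outcome = 2·Gene - 2·Response - 4  [with Gene=-3, Response=9]  = -28
Without intervention: Enzyme = -3·Dose + 3·Gene  [with Dose=5, Gene=-3]  = -24; Marker = Enzyme + 1  [with Enzyme=-24]  = -23; Response = max(Marker, Gene) - 4  [with Marker=-23, Gene=-3]  = -7; Outcome = 2·Gene - 2·Response - 4  [with Gene=-3, Response=-7]  = 4.
Change = -28 − 4 = -32.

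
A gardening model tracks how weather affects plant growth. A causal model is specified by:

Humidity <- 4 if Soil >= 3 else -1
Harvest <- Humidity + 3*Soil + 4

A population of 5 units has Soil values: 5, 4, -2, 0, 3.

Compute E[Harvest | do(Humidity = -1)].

Under do(Humidity=-1), Humidity's equation is replaced by Humidity=-1 for every unit. Per-unit Harvest: 18, 15, -3, 3, 12. Mean = 9.

9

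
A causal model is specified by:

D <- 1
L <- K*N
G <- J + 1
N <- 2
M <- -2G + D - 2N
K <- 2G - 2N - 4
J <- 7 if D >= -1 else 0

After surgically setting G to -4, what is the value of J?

Under do(G=-4), the mechanism G <- J + 1 is discarded; G is fixed at -4.
Since J is not a descendant of the intervened variable, it is unaffected.
J = 7 if D >= -1 else 0  [with D=1]  = 7

7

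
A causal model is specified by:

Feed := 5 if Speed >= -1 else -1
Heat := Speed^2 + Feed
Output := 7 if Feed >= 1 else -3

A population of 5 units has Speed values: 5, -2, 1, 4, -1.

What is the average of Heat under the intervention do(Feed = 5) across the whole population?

14.4

do(Feed=5) breaks Feed's dependence on Speed. With Feed=5 fixed, Heat across the units is 30, 9, 6, 21, 6, mean 14.4.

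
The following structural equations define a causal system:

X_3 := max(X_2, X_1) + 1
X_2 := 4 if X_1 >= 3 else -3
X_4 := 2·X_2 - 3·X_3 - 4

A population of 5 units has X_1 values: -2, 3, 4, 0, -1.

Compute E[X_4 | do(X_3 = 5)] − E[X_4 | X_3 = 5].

-8.4

Every unit gets X_3=5 under the intervention. X_4 values become -25, -11, -11, -25, -25; E[X_4|do(X_3=5)] = -19.4.
E[X_4|X_3=5] averages over only the 2 units with X_3=5 (X_1 = 3, 4): X_4 = -11, -11, mean -11.
Difference = -19.4 − (-11) = -8.4.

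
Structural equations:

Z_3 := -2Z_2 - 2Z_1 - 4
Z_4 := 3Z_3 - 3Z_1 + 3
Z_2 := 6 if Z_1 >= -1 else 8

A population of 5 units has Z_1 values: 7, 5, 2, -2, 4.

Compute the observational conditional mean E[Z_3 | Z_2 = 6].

Observing Z_2=6 restricts to units where Z_2's equation naturally yields 6: Z_1 ∈ {7, 5, 2, 4}. In that subpopulation Z_3 = -30, -26, -20, -24, mean -25.

-25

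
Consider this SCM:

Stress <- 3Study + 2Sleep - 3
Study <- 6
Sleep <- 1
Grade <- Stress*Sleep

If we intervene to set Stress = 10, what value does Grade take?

10

The intervention breaks the incoming arrows to Stress: Stress <- 3Study + 2Sleep - 3 no longer applies, and Stress = 10.
Grade = Stress*Sleep  [with Stress=10, Sleep=1]  = 10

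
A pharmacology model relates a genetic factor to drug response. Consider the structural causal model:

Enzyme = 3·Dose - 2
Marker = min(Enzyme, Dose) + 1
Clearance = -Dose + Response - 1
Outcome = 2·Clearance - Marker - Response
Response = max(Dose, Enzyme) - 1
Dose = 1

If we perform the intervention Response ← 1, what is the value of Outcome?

Under do(Response=1), the mechanism Response = max(Dose, Enzyme) - 1 is discarded; Response is fixed at 1.
Enzyme = 3·Dose - 2  [with Dose=1]  = 1
Marker = min(Enzyme, Dose) + 1  [with Enzyme=1, Dose=1]  = 2
Clearance = -Dose + Response - 1  [with Dose=1, Response=1]  = -1
Outcome = 2·Clearance - Marker - Response  [with Clearance=-1, Marker=2, Response=1]  = -5

-5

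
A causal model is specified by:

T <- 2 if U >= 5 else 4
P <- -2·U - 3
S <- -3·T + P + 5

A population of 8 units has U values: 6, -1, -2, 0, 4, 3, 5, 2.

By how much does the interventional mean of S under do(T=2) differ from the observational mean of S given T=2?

6.75

Under do(T=2), T's equation is replaced by T=2 for every unit. Per-unit S: -16, -2, 0, -4, -12, -10, -14, -8. Mean = -8.25.
E[S|T=2] averages over only the 2 units with T=2 (U = 6, 5): S = -16, -14, mean -15.
Difference = -8.25 − (-15) = 6.75.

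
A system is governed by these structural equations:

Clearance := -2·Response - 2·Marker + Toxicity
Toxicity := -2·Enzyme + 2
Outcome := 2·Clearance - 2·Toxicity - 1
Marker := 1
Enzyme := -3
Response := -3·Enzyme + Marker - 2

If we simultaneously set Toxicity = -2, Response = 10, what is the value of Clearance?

The joint intervention fixes Toxicity = -2, Response = 10, removing each variable's own equation.
Clearance = -2·Response - 2·Marker + Toxicity  [with Response=10, Marker=1, Toxicity=-2]  = -24

-24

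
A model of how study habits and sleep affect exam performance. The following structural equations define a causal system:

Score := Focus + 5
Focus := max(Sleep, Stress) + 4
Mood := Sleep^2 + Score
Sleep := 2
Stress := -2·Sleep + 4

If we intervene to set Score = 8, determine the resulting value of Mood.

Intervening sets Score = 8 and removes its equation (Score := Focus + 5).
Mood = Sleep^2 + Score  [with Sleep=2, Score=8]  = 12

12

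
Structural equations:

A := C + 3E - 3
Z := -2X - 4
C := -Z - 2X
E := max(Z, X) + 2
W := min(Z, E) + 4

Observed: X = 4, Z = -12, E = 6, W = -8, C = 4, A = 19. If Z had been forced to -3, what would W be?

Under do(Z=-3), the mechanism Z := -2X - 4 is discarded; Z is fixed at -3.
E = max(Z, X) + 2  [with Z=-3, X=4]  = 6
W = min(Z, E) + 4  [with Z=-3, E=6]  = 1

1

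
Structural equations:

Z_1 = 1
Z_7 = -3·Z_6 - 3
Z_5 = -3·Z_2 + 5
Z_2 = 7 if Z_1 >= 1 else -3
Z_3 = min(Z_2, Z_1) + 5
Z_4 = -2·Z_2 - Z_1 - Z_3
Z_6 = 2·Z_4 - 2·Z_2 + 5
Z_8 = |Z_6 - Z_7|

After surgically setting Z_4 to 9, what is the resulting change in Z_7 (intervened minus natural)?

-180

The intervention breaks the incoming arrows to Z_4: Z_4 = -2·Z_2 - Z_1 - Z_3 no longer applies, and Z_4 = 9.
Z_2 = 7 if Z_1 >= 1 else -3  [with Z_1=1]  = 7
Z_6 = 2·Z_4 - 2·Z_2 + 5  [with Z_4=9, Z_2=7]  = 9
Z_7 = -3·Z_6 - 3  [with Z_6=9]  = -30
Without intervention: Z_2 = 7 if Z_1 >= 1 else -3  [with Z_1=1]  = 7; Z_3 = min(Z_2, Z_1) + 5  [with Z_2=7, Z_1=1]  = 6; Z_4 = -2·Z_2 - Z_1 - Z_3  [with Z_2=7, Z_1=1, Z_3=6]  = -21; Z_6 = 2·Z_4 - 2·Z_2 + 5  [with Z_4=-21, Z_2=7]  = -51; Z_7 = -3·Z_6 - 3  [with Z_6=-51]  = 150.
Change = -30 − 150 = -180.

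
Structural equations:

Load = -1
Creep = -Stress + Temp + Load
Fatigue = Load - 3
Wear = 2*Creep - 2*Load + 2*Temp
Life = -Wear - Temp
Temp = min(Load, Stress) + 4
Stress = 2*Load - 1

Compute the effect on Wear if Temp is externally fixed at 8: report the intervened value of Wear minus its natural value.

28

do(Temp=8) replaces the equation Temp = min(Load, Stress) + 4 with the constant Temp = 8.
Stress = 2*Load - 1  [with Load=-1]  = -3
Creep = -Stress + Temp + Load  [with Stress=-3, Temp=8, Load=-1]  = 10
Wear = 2*Creep - 2*Load + 2*Temp  [with Creep=10, Load=-1, Temp=8]  = 38
Without intervention: Stress = 2*Load - 1  [with Load=-1]  = -3; Temp = min(Load, Stress) + 4  [with Load=-1, Stress=-3]  = 1; Creep = -Stress + Temp + Load  [with Stress=-3, Temp=1, Load=-1]  = 3; Wear = 2*Creep - 2*Load + 2*Temp  [with Creep=3, Load=-1, Temp=1]  = 10.
Change = 38 − 10 = 28.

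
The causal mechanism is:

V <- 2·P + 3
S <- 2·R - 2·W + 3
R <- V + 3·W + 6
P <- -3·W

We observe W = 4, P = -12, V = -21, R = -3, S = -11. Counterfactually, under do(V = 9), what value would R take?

27

The intervention breaks the incoming arrows to V: V <- 2·P + 3 no longer applies, and V = 9.
R = V + 3·W + 6  [with V=9, W=4]  = 27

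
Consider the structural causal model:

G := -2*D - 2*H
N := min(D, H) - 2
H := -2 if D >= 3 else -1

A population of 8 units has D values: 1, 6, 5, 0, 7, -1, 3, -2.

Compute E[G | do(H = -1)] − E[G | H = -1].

-5.75

do(H=-1) breaks H's dependence on D. With H=-1 fixed, G across the units is 0, -10, -8, 2, -12, 4, -4, 6, mean -2.75.
Conditioning on H=-1 selects the 4 unit(s) with D ∈ {1, 0, -1, -2}. Their G values: 0, 2, 4, 6. Mean = 3.
Difference = -2.75 − 3 = -5.75.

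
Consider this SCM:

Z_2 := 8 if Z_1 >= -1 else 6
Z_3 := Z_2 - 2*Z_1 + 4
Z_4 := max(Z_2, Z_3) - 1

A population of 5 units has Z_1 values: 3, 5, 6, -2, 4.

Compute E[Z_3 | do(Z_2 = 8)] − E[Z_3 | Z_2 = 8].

do(Z_2=8) breaks Z_2's dependence on Z_1. With Z_2=8 fixed, Z_3 across the units is 6, 2, 0, 16, 4, mean 5.6.
Conditioning on Z_2=8 selects the 4 unit(s) with Z_1 ∈ {3, 5, 6, 4}. Their Z_3 values: 6, 2, 0, 4. Mean = 3.
Difference = 5.6 − 3 = 2.6.

2.6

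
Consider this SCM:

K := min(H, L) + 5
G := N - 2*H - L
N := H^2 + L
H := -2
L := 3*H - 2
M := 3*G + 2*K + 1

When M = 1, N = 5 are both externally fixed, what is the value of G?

17

Under do(M = 1, N = 5), each intervened variable's structural equation is replaced by its fixed value.
L = 3*H - 2  [with H=-2]  = -8
G = N - 2*H - L  [with N=5, H=-2, L=-8]  = 17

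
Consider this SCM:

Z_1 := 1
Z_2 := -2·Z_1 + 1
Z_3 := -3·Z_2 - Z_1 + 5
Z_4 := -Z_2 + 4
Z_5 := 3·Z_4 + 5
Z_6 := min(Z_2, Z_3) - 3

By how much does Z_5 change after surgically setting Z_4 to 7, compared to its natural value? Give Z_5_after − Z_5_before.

Intervening sets Z_4 = 7 and removes its equation (Z_4 := -Z_2 + 4).
Z_5 = 3·Z_4 + 5  [with Z_4=7]  = 26
Without intervention: Z_2 = -2·Z_1 + 1  [with Z_1=1]  = -1; Z_4 = -Z_2 + 4  [with Z_2=-1]  = 5; Z_5 = 3·Z_4 + 5  [with Z_4=5]  = 20.
Change = 26 − 20 = 6.

6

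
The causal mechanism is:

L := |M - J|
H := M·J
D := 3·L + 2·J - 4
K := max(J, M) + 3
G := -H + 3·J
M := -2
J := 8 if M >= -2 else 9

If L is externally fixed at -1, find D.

The intervention breaks the incoming arrows to L: L := |M - J| no longer applies, and L = -1.
J = 8 if M >= -2 else 9  [with M=-2]  = 8
D = 3·L + 2·J - 4  [with L=-1, J=8]  = 9

9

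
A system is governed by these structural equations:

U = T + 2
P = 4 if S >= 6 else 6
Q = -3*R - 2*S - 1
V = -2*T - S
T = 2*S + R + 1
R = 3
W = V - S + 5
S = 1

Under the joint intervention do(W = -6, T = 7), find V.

Under do(W = -6, T = 7), each intervened variable's structural equation is replaced by its fixed value.
V = -2*T - S  [with T=7, S=1]  = -15

-15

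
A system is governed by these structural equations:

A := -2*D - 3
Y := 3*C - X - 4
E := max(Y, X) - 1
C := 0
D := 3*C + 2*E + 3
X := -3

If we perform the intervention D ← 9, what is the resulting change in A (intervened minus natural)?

The intervention breaks the incoming arrows to D: D := 3*C + 2*E + 3 no longer applies, and D = 9.
A = -2*D - 3  [with D=9]  = -21
Without intervention: Y = 3*C - X - 4  [with C=0, X=-3]  = -1; E = max(Y, X) - 1  [with Y=-1, X=-3]  = -2; D = 3*C + 2*E + 3  [with C=0, E=-2]  = -1; A = -2*D - 3  [with D=-1]  = -1.
Change = -21 − (-1) = -20.

-20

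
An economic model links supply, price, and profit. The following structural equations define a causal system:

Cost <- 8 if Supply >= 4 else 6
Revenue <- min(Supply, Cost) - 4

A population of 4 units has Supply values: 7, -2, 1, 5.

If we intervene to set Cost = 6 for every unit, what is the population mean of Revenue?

Under do(Cost=6), Cost's equation is replaced by Cost=6 for every unit. Per-unit Revenue: 2, -6, -3, 1. Mean = -1.5.

-1.5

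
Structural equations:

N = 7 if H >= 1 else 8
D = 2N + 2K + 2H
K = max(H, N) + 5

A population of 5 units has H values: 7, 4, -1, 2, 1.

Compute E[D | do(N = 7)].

Every unit gets N=7 under the intervention. D values become 52, 46, 36, 42, 40; E[D|do(N=7)] = 43.2.

43.2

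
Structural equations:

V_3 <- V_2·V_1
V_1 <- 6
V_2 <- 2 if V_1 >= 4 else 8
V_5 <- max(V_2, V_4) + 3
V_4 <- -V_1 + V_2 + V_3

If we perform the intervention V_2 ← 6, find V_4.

Under do(V_2=6), the mechanism V_2 <- 2 if V_1 >= 4 else 8 is discarded; V_2 is fixed at 6.
V_3 = V_2·V_1  [with V_2=6, V_1=6]  = 36
V_4 = -V_1 + V_2 + V_3  [with V_1=6, V_2=6, V_3=36]  = 36

36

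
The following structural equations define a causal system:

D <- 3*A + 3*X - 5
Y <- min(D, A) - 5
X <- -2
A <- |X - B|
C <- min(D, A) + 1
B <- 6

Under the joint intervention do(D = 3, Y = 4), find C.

4

Setting D = 3, Y = 4 by intervention discards those variables' equations.
A = |X - B|  [with X=-2, B=6]  = 8
C = min(D, A) + 1  [with D=3, A=8]  = 4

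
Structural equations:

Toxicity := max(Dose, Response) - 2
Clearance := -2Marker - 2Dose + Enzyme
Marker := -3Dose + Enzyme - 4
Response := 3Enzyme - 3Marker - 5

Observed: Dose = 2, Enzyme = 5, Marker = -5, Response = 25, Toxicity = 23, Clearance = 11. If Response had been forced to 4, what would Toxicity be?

Intervening sets Response = 4 and removes its equation (Response := 3Enzyme - 3Marker - 5).
Toxicity = max(Dose, Response) - 2  [with Dose=2, Response=4]  = 2

2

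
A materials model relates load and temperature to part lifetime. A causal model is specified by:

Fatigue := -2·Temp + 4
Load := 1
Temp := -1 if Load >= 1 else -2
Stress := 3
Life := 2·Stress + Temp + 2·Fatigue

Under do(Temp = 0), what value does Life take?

do(Temp=0) replaces the equation Temp := -1 if Load >= 1 else -2 with the constant Temp = 0.
Fatigue = -2·Temp + 4  [with Temp=0]  = 4
Life = 2·Stress + Temp + 2·Fatigue  [with Stress=3, Temp=0, Fatigue=4]  = 14

14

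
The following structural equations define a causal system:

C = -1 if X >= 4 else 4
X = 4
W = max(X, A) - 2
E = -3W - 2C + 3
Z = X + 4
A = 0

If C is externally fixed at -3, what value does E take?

3

The intervention breaks the incoming arrows to C: C = -1 if X >= 4 else 4 no longer applies, and C = -3.
W = max(X, A) - 2  [with X=4, A=0]  = 2
E = -3W - 2C + 3  [with W=2, C=-3]  = 3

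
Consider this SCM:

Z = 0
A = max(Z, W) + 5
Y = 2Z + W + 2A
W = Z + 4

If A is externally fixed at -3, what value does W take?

4

Under do(A=-3), the mechanism A = max(Z, W) + 5 is discarded; A is fixed at -3.
Since W is not a descendant of the intervened variable, it is unaffected.
W = Z + 4  [with Z=0]  = 4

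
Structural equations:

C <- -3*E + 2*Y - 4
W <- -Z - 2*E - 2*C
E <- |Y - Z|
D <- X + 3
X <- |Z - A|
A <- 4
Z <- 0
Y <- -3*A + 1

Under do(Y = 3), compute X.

Under do(Y=3), the mechanism Y <- -3*A + 1 is discarded; Y is fixed at 3.
Since X is not a descendant of the intervened variable, it is unaffected.
X = |Z - A|  [with Z=0, A=4]  = 4

4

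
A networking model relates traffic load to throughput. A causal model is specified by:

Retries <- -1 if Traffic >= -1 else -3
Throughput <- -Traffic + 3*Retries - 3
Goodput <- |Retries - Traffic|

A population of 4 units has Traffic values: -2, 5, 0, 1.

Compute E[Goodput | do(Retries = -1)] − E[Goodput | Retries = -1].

-0.5

do(Retries=-1) breaks Retries's dependence on Traffic. With Retries=-1 fixed, Goodput across the units is 1, 6, 1, 2, mean 2.5.
Observing Retries=-1 restricts to units where Retries's equation naturally yields -1: Traffic ∈ {5, 0, 1}. In that subpopulation Goodput = 6, 1, 2, mean 3.
Difference = 2.5 − 3 = -0.5.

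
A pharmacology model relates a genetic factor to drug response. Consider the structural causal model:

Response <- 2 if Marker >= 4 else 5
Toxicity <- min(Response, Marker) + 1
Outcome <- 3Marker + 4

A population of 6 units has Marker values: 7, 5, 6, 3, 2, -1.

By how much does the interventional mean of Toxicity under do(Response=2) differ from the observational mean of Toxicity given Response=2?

do(Response=2) breaks Response's dependence on Marker. With Response=2 fixed, Toxicity across the units is 3, 3, 3, 3, 3, 0, mean 2.5.
E[Toxicity|Response=2] averages over only the 3 units with Response=2 (Marker = 7, 5, 6): Toxicity = 3, 3, 3, mean 3.
Difference = 2.5 − 3 = -0.5.

-0.5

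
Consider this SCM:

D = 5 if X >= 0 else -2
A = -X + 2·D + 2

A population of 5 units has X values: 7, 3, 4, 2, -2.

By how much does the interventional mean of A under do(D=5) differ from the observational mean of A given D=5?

1.2

do(D=5) breaks D's dependence on X. With D=5 fixed, A across the units is 5, 9, 8, 10, 14, mean 9.2.
E[A|D=5] averages over only the 4 units with D=5 (X = 7, 3, 4, 2): A = 5, 9, 8, 10, mean 8.
Difference = 9.2 − 8 = 1.2.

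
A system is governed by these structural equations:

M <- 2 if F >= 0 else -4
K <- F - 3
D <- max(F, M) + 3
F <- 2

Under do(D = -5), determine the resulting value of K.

The intervention breaks the incoming arrows to D: D <- max(F, M) + 3 no longer applies, and D = -5.
K is not downstream of the intervention, so its value is determined by the original equations.
K = F - 3  [with F=2]  = -1

-1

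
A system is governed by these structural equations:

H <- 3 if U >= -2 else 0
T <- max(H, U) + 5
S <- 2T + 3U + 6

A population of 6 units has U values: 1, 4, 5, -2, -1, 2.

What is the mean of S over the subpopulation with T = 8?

22

Conditioning on T=8 selects the 4 unit(s) with U ∈ {1, -2, -1, 2}. Their S values: 25, 16, 19, 28. Mean = 22.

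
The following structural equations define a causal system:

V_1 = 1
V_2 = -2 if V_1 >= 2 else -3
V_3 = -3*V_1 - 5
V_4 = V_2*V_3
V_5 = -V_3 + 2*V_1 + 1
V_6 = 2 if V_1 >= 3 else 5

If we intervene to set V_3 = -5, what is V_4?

15

The intervention breaks the incoming arrows to V_3: V_3 = -3*V_1 - 5 no longer applies, and V_3 = -5.
V_2 = -2 if V_1 >= 2 else -3  [with V_1=1]  = -3
V_4 = V_2*V_3  [with V_2=-3, V_3=-5]  = 15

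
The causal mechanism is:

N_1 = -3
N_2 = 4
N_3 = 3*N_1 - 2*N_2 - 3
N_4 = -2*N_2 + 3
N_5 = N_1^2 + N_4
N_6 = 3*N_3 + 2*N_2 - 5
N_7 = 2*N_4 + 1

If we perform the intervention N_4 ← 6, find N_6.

Under do(N_4=6), the mechanism N_4 = -2*N_2 + 3 is discarded; N_4 is fixed at 6.
Since N_6 is not a descendant of the intervened variable, it is unaffected.
N_3 = 3*N_1 - 2*N_2 - 3  [with N_1=-3, N_2=4]  = -20
N_6 = 3*N_3 + 2*N_2 - 5  [with N_3=-20, N_2=4]  = -57

-57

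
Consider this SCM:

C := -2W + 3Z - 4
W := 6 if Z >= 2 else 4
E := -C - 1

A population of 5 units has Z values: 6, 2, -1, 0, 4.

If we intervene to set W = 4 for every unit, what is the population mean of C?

-5.4

do(W=4) breaks W's dependence on Z. With W=4 fixed, C across the units is 6, -6, -15, -12, 0, mean -5.4.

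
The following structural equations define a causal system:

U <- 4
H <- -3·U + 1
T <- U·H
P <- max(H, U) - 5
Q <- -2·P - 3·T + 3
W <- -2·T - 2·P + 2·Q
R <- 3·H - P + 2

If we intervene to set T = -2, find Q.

11

do(T=-2) replaces the equation T <- U·H with the constant T = -2.
H = -3·U + 1  [with U=4]  = -11
P = max(H, U) - 5  [with H=-11, U=4]  = -1
Q = -2·P - 3·T + 3  [with P=-1, T=-2]  = 11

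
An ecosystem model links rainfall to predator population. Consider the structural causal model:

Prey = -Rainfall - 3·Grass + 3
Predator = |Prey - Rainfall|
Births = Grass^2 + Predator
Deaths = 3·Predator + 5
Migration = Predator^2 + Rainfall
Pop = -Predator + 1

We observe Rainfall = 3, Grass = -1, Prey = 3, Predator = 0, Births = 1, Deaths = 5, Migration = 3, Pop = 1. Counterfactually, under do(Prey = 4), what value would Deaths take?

The intervention breaks the incoming arrows to Prey: Prey = -Rainfall - 3·Grass + 3 no longer applies, and Prey = 4.
Predator = |Prey - Rainfall|  [with Prey=4, Rainfall=3]  = 1
Deaths = 3·Predator + 5  [with Predator=1]  = 8

8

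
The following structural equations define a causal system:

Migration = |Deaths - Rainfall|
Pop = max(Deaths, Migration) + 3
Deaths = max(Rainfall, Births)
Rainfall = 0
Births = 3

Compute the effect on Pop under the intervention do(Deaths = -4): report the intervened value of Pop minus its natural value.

1

do(Deaths=-4) replaces the equation Deaths = max(Rainfall, Births) with the constant Deaths = -4.
Migration = |Deaths - Rainfall|  [with Deaths=-4, Rainfall=0]  = 4
Pop = max(Deaths, Migration) + 3  [with Deaths=-4, Migration=4]  = 7
Without intervention: Deaths = max(Rainfall, Births)  [with Rainfall=0, Births=3]  = 3; Migration = |Deaths - Rainfall|  [with Deaths=3, Rainfall=0]  = 3; Pop = max(Deaths, Migration) + 3  [with Deaths=3, Migration=3]  = 6.
Change = 7 − 6 = 1.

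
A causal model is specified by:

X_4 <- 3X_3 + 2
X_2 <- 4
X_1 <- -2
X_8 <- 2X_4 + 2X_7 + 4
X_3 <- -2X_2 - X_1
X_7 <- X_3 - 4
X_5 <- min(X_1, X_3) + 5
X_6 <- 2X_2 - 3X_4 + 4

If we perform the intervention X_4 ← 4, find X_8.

-8

do(X_4=4) replaces the equation X_4 <- 3X_3 + 2 with the constant X_4 = 4.
X_3 = -2X_2 - X_1  [with X_2=4, X_1=-2]  = -6
X_7 = X_3 - 4  [with X_3=-6]  = -10
X_8 = 2X_4 + 2X_7 + 4  [with X_4=4, X_7=-10]  = -8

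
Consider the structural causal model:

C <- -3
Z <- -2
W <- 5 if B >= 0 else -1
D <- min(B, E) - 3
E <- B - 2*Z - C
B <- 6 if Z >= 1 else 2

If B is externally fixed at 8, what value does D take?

5

The intervention breaks the incoming arrows to B: B <- 6 if Z >= 1 else 2 no longer applies, and B = 8.
E = B - 2*Z - C  [with B=8, Z=-2, C=-3]  = 15
D = min(B, E) - 3  [with B=8, E=15]  = 5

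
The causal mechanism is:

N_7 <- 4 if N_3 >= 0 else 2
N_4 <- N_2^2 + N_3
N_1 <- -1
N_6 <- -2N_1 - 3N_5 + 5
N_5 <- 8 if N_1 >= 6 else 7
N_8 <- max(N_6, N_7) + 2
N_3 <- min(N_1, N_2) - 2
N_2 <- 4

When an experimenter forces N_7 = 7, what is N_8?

do(N_7=7) replaces the equation N_7 <- 4 if N_3 >= 0 else 2 with the constant N_7 = 7.
N_5 = 8 if N_1 >= 6 else 7  [with N_1=-1]  = 7
N_6 = -2N_1 - 3N_5 + 5  [with N_1=-1, N_5=7]  = -14
N_8 = max(N_6, N_7) + 2  [with N_6=-14, N_7=7]  = 9

9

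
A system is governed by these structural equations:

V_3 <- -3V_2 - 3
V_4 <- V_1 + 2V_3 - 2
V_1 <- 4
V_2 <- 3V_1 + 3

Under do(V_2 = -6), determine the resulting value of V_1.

4

Under do(V_2=-6), the mechanism V_2 <- 3V_1 + 3 is discarded; V_2 is fixed at -6.
V_1 is not downstream of the intervention, so its value is determined by the original equations.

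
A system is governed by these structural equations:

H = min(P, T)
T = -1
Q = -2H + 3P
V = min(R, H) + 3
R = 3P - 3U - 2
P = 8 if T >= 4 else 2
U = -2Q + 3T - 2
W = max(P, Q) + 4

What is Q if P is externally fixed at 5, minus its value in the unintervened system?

9

Under do(P=5), the mechanism P = 8 if T >= 4 else 2 is discarded; P is fixed at 5.
H = min(P, T)  [with P=5, T=-1]  = -1
Q = -2H + 3P  [with H=-1, P=5]  = 17
Without intervention: P = 8 if T >= 4 else 2  [with T=-1]  = 2; H = min(P, T)  [with P=2, T=-1]  = -1; Q = -2H + 3P  [with H=-1, P=2]  = 8.
Change = 17 − 8 = 9.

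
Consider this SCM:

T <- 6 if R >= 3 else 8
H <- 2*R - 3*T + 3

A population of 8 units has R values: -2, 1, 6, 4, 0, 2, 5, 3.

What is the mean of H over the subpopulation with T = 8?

-20.5

Conditioning on T=8 selects the 4 unit(s) with R ∈ {-2, 1, 0, 2}. Their H values: -25, -19, -21, -17. Mean = -20.5.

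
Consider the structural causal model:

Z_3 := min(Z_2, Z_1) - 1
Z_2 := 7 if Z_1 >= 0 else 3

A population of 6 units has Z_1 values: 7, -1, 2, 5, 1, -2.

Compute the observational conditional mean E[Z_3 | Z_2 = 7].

Conditioning on Z_2=7 selects the 4 unit(s) with Z_1 ∈ {7, 2, 5, 1}. Their Z_3 values: 6, 1, 4, 0. Mean = 2.75.

2.75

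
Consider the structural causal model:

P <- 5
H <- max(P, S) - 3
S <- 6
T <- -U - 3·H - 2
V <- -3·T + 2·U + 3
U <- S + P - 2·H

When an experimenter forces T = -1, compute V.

The intervention breaks the incoming arrows to T: T <- -U - 3·H - 2 no longer applies, and T = -1.
H = max(P, S) - 3  [with P=5, S=6]  = 3
U = S + P - 2·H  [with S=6, P=5, H=3]  = 5
V = -3·T + 2·U + 3  [with T=-1, U=5]  = 16

16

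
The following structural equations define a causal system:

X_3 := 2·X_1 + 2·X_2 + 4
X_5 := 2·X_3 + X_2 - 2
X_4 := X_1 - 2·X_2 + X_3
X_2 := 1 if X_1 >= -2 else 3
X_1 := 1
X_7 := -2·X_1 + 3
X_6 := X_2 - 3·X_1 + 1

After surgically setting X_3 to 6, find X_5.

do(X_3=6) replaces the equation X_3 := 2·X_1 + 2·X_2 + 4 with the constant X_3 = 6.
X_2 = 1 if X_1 >= -2 else 3  [with X_1=1]  = 1
X_5 = 2·X_3 + X_2 - 2  [with X_3=6, X_2=1]  = 11

11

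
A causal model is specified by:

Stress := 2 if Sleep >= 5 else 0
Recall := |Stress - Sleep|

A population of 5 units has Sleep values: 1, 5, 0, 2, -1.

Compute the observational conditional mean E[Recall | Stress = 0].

E[Recall|Stress=0] averages over only the 4 units with Stress=0 (Sleep = 1, 0, 2, -1): Recall = 1, 0, 2, 1, mean 1.

1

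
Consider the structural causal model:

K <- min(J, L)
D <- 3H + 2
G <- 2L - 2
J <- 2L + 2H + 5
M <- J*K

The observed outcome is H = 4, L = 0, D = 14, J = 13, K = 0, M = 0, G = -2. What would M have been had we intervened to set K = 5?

The intervention breaks the incoming arrows to K: K <- min(J, L) no longer applies, and K = 5.
J = 2L + 2H + 5  [with L=0, H=4]  = 13
M = J*K  [with J=13, K=5]  = 65

65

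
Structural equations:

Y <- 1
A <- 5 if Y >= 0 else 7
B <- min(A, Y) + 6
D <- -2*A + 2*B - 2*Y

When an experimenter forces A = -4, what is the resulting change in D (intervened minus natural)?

Under do(A=-4), the mechanism A <- 5 if Y >= 0 else 7 is discarded; A is fixed at -4.
B = min(A, Y) + 6  [with A=-4, Y=1]  = 2
D = -2*A + 2*B - 2*Y  [with A=-4, B=2, Y=1]  = 10
Without intervention: A = 5 if Y >= 0 else 7  [with Y=1]  = 5; B = min(A, Y) + 6  [with A=5, Y=1]  = 7; D = -2*A + 2*B - 2*Y  [with A=5, B=7, Y=1]  = 2.
Change = 10 − 2 = 8.

8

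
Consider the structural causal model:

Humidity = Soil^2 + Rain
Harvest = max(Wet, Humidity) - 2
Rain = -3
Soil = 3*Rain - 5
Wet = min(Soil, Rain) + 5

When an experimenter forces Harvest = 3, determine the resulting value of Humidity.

193

The intervention breaks the incoming arrows to Harvest: Harvest = max(Wet, Humidity) - 2 no longer applies, and Harvest = 3.
Since Humidity is not a descendant of the intervened variable, it is unaffected.
Soil = 3*Rain - 5  [with Rain=-3]  = -14
Humidity = Soil^2 + Rain  [with Soil=-14, Rain=-3]  = 193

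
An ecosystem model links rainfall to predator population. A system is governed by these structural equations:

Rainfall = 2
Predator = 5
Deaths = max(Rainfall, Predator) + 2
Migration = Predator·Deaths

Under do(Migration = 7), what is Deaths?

Under do(Migration=7), the mechanism Migration = Predator·Deaths is discarded; Migration is fixed at 7.
Since Deaths is not a descendant of the intervened variable, it is unaffected.
Deaths = max(Rainfall, Predator) + 2  [with Rainfall=2, Predator=5]  = 7

7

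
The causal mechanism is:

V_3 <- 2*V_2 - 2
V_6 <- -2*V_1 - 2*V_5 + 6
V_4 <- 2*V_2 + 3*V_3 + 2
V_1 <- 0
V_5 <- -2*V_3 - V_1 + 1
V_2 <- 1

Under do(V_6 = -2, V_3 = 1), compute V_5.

Under do(V_6 = -2, V_3 = 1), each intervened variable's structural equation is replaced by its fixed value.
V_5 = -2*V_3 - V_1 + 1  [with V_3=1, V_1=0]  = -1

-1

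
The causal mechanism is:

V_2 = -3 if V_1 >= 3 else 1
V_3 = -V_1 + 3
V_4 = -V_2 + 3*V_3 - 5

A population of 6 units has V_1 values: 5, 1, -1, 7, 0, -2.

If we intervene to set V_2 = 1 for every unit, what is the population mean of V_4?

Every unit gets V_2=1 under the intervention. V_4 values become -12, 0, 6, -18, 3, 9; E[V_4|do(V_2=1)] = -2.

-2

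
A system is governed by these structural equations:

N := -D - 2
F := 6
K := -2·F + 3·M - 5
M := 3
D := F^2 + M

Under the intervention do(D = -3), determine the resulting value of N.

The intervention breaks the incoming arrows to D: D := F^2 + M no longer applies, and D = -3.
N = -D - 2  [with D=-3]  = 1

1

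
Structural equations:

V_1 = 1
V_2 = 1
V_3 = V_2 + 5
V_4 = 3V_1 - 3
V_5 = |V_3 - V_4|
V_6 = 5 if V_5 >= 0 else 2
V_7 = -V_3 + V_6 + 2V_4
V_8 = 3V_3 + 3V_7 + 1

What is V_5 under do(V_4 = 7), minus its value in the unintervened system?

-5

Intervening sets V_4 = 7 and removes its equation (V_4 = 3V_1 - 3).
V_3 = V_2 + 5  [with V_2=1]  = 6
V_5 = |V_3 - V_4|  [with V_3=6, V_4=7]  = 1
Without intervention: V_3 = V_2 + 5  [with V_2=1]  = 6; V_4 = 3V_1 - 3  [with V_1=1]  = 0; V_5 = |V_3 - V_4|  [with V_3=6, V_4=0]  = 6.
Change = 1 − 6 = -5.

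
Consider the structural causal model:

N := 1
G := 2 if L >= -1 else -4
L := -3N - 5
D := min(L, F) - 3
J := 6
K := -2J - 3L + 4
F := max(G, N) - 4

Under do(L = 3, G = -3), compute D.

-6

Setting L = 3, G = -3 by intervention discards those variables' equations.
F = max(G, N) - 4  [with G=-3, N=1]  = -3
D = min(L, F) - 3  [with L=3, F=-3]  = -6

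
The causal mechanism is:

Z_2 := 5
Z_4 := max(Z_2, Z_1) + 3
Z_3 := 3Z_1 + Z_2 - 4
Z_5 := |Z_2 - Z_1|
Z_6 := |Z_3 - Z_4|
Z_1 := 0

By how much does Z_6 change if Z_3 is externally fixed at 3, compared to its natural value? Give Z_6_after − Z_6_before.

-2

The intervention breaks the incoming arrows to Z_3: Z_3 := 3Z_1 + Z_2 - 4 no longer applies, and Z_3 = 3.
Z_4 = max(Z_2, Z_1) + 3  [with Z_2=5, Z_1=0]  = 8
Z_6 = |Z_3 - Z_4|  [with Z_3=3, Z_4=8]  = 5
Without intervention: Z_3 = 3Z_1 + Z_2 - 4  [with Z_1=0, Z_2=5]  = 1; Z_4 = max(Z_2, Z_1) + 3  [with Z_2=5, Z_1=0]  = 8; Z_6 = |Z_3 - Z_4|  [with Z_3=1, Z_4=8]  = 7.
Change = 5 − 7 = -2.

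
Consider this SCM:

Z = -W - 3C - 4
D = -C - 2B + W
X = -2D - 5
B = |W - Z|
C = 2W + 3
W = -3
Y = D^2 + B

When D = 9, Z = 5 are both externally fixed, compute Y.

The joint intervention fixes D = 9, Z = 5, removing each variable's own equation.
B = |W - Z|  [with W=-3, Z=5]  = 8
Y = D^2 + B  [with D=9, B=8]  = 89

89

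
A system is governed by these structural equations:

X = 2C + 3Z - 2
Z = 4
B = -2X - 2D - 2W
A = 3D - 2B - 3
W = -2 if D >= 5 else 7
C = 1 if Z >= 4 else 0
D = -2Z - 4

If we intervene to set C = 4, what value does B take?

-26

Under do(C=4), the mechanism C = 1 if Z >= 4 else 0 is discarded; C is fixed at 4.
X = 2C + 3Z - 2  [with C=4, Z=4]  = 18
D = -2Z - 4  [with Z=4]  = -12
W = -2 if D >= 5 else 7  [with D=-12]  = 7
B = -2X - 2D - 2W  [with X=18, D=-12, W=7]  = -26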